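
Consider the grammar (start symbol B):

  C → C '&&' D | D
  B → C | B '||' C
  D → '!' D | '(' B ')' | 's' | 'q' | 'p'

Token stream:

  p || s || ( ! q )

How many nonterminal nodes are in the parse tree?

[B [B [B [C [D p]]] || [C [D s]]] || [C [D ( [B [C [D ! [D q]]]] )]]]

13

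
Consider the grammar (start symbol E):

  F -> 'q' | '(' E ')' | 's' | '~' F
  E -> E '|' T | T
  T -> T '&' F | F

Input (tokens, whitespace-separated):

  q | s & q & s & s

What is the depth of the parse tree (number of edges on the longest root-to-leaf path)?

[E [E [T [F q]]] | [T [T [T [T [F s]] & [F q]] & [F s]] & [F s]]]

6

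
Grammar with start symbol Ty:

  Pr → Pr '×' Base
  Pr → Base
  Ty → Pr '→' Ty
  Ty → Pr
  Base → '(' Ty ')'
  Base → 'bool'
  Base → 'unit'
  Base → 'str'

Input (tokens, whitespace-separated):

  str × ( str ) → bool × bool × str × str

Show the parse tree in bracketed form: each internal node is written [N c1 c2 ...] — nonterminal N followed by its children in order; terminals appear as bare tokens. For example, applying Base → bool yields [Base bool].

Ty
Pr → Ty
Pr × Base → Ty
Base × Base → Ty
str × Base → Ty
str × ( Ty ) → Ty
str × ( Pr ) → Ty
str × ( Base ) → Ty
str × ( str ) → Ty
str × ( str ) → Pr
str × ( str ) → Pr × Base
str × ( str ) → Pr × Base × Base
str × ( str ) → Pr × Base × Base × Base
str × ( str ) → Base × Base × Base × Base
str × ( str ) → bool × Base × Base × Base
str × ( str ) → bool × bool × Base × Base
str × ( str ) → bool × bool × str × Base
str × ( str ) → bool × bool × str × str

[Ty [Pr [Pr [Base str]] × [Base ( [Ty [Pr [Base str]]] )]] → [Ty [Pr [Pr [Pr [Pr [Base bool]] × [Base bool]] × [Base str]] × [Base str]]]]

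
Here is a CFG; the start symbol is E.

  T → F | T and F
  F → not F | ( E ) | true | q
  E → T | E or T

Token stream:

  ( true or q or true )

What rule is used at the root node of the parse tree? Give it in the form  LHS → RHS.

[E [T [F ( [E [E [E [T [F true]]] or [T [F q]]] or [T [F true]]] )]]]

E → T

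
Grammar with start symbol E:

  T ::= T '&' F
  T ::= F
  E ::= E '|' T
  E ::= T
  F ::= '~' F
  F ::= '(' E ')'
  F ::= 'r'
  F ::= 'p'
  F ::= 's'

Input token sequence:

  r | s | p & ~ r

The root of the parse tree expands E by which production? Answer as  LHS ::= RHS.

[E [E [E [T [F r]]] | [T [F s]]] | [T [T [F p]] & [F ~ [F r]]]]

E ::= E '|' T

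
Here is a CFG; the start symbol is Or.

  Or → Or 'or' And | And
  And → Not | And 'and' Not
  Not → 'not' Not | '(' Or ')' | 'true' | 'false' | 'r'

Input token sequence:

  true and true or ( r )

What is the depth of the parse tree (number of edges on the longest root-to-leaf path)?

6

[Or [Or [And [And [Not true]] and [Not true]]] or [And [Not ( [Or [And [Not r]]] )]]]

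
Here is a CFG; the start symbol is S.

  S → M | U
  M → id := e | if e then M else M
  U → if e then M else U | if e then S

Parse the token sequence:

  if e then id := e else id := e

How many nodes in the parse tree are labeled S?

[S [M if e then [M id := e] else [M id := e]]]

1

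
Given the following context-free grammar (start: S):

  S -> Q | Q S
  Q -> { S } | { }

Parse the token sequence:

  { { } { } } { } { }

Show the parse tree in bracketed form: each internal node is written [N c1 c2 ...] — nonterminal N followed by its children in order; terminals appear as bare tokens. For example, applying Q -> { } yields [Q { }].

[S [Q { [S [Q { }] [S [Q { }]]] }] [S [Q { }] [S [Q { }]]]]

S
Q S
{ S } S
{ Q S } S
{ { } S } S
{ { } Q } S
{ { } { } } S
{ { } { } } Q S
{ { } { } } { } S
{ { } { } } { } Q
{ { } { } } { } { }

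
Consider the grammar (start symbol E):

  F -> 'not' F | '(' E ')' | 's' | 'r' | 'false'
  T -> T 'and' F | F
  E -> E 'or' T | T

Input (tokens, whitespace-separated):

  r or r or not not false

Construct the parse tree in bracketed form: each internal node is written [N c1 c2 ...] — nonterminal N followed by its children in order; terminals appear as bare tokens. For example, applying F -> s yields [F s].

[E [E [E [T [F r]]] or [T [F r]]] or [T [F not [F not [F false]]]]]

E
E or T
E or T or T
T or T or T
F or T or T
r or T or T
r or F or T
r or r or T
r or r or F
r or r or not F
r or r or not not F
r or r or not not false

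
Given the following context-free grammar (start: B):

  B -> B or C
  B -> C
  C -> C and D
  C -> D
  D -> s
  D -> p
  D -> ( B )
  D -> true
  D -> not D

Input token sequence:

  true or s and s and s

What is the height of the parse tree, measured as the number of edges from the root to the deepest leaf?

5

[B [B [C [D true]]] or [C [C [C [D s]] and [D s]] and [D s]]]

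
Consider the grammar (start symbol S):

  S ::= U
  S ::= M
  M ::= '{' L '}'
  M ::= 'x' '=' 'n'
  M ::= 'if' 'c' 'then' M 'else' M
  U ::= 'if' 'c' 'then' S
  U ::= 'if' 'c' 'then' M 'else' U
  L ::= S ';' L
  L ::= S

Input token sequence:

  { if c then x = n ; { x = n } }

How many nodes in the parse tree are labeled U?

[S [M { [L [S [U if c then [S [M x = n]]]] ; [L [S [M { [L [S [M x = n]]] }]]]] }]]

1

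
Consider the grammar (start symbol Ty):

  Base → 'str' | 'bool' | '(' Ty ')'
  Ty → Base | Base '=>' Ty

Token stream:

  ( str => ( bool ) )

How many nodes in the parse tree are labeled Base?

[Ty [Base ( [Ty [Base str] => [Ty [Base ( [Ty [Base bool]] )]]] )]]

4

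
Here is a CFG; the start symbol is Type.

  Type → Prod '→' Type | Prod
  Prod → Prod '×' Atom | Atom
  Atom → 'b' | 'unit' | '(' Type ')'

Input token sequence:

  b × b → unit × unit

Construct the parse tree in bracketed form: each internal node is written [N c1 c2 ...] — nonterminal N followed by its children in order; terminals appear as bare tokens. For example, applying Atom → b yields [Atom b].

Type
Prod → Type
Prod × Atom → Type
Atom × Atom → Type
b × Atom → Type
b × b → Type
b × b → Prod
b × b → Prod × Atom
b × b → Atom × Atom
b × b → unit × Atom
b × b → unit × unit

[Type [Prod [Prod [Atom b]] × [Atom b]] → [Type [Prod [Prod [Atom unit]] × [Atom unit]]]]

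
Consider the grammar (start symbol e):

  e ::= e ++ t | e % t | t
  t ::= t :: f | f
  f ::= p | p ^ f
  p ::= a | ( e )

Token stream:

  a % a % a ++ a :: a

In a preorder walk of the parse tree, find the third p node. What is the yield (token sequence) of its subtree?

a

[e [e [e [e [t [f [p a]]]] % [t [f [p a]]]] % [t [f [p a]]]] ++ [t [t [f [p a]]] :: [f [p a]]]]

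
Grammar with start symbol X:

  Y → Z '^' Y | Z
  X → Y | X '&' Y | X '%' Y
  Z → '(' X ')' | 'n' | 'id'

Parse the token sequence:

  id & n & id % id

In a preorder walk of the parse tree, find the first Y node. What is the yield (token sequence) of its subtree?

[X [X [X [X [Y [Z id]]] & [Y [Z n]]] & [Y [Z id]]] % [Y [Z id]]]

id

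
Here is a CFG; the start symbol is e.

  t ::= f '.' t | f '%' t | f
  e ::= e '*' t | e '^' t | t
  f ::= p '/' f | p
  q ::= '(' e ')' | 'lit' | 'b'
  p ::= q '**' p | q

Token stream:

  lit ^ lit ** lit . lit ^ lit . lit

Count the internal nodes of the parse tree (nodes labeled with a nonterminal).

[e [e [e [t [f [p [q lit]]]]] ^ [t [f [p [q lit] ** [p [q lit]]]] . [t [f [p [q lit]]]]]] ^ [t [f [p [q lit]]] . [t [f [p [q lit]]]]]]

25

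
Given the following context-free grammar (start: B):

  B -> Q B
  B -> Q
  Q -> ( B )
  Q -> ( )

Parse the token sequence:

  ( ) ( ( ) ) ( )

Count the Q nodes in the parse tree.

4

[B [Q ( )] [B [Q ( [B [Q ( )]] )] [B [Q ( )]]]]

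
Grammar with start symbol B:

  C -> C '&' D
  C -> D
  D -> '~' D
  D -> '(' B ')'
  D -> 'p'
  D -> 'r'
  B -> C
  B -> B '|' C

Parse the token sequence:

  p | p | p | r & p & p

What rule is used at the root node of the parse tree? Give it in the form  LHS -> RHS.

B -> B '|' C

[B [B [B [B [C [D p]]] | [C [D p]]] | [C [D p]]] | [C [C [C [D r]] & [D p]] & [D p]]]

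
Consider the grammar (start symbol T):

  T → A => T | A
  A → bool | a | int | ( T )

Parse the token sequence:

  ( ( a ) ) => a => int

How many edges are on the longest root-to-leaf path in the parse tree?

[T [A ( [T [A ( [T [A a]] )]] )] => [T [A a] => [T [A int]]]]

6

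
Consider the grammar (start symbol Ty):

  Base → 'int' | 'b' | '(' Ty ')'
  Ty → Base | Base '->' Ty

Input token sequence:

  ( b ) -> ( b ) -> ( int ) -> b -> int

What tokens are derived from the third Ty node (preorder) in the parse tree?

( b ) -> ( int ) -> b -> int

[Ty [Base ( [Ty [Base b]] )] -> [Ty [Base ( [Ty [Base b]] )] -> [Ty [Base ( [Ty [Base int]] )] -> [Ty [Base b] -> [Ty [Base int]]]]]]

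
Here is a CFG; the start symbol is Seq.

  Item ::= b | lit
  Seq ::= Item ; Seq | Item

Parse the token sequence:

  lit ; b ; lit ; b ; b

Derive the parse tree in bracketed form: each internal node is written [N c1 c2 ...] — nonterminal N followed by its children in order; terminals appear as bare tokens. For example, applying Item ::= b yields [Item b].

Seq
Item ; Seq
lit ; Seq
lit ; Item ; Seq
lit ; b ; Seq
lit ; b ; Item ; Seq
lit ; b ; lit ; Seq
lit ; b ; lit ; Item ; Seq
lit ; b ; lit ; b ; Seq
lit ; b ; lit ; b ; Item
lit ; b ; lit ; b ; b

[Seq [Item lit] ; [Seq [Item b] ; [Seq [Item lit] ; [Seq [Item b] ; [Seq [Item b]]]]]]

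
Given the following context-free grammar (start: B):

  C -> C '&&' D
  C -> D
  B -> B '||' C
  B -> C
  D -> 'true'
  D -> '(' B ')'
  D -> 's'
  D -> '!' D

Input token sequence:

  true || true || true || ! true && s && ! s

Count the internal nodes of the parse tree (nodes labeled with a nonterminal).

[B [B [B [B [C [D true]]] || [C [D true]]] || [C [D true]]] || [C [C [C [D ! [D true]]] && [D s]] && [D ! [D s]]]]

18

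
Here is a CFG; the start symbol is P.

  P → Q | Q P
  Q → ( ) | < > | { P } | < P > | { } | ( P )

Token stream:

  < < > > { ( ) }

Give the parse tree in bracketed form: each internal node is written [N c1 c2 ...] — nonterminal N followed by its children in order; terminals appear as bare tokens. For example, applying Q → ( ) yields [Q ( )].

P
Q P
< P > P
< Q > P
< < > > P
< < > > Q
< < > > { P }
< < > > { Q }
< < > > { ( ) }

[P [Q < [P [Q < >]] >] [P [Q { [P [Q ( )]] }]]]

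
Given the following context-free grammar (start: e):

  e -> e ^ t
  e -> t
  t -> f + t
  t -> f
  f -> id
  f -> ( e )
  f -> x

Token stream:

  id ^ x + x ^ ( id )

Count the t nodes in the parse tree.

[e [e [e [t [f id]]] ^ [t [f x] + [t [f x]]]] ^ [t [f ( [e [t [f id]]] )]]]

5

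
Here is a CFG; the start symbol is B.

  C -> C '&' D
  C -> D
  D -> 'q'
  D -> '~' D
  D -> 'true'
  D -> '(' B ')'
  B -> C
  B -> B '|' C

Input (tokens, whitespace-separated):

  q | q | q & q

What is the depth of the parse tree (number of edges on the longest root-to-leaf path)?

5

[B [B [B [C [D q]]] | [C [D q]]] | [C [C [D q]] & [D q]]]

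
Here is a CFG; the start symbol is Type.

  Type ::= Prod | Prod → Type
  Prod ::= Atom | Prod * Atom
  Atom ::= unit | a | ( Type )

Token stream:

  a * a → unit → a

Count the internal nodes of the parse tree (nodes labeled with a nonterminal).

11

[Type [Prod [Prod [Atom a]] * [Atom a]] → [Type [Prod [Atom unit]] → [Type [Prod [Atom a]]]]]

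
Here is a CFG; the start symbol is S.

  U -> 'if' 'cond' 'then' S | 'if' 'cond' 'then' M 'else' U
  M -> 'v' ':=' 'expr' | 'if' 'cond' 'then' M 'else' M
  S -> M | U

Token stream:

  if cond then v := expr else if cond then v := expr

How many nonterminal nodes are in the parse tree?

[S [U if cond then [M v := expr] else [U if cond then [S [M v := expr]]]]]

6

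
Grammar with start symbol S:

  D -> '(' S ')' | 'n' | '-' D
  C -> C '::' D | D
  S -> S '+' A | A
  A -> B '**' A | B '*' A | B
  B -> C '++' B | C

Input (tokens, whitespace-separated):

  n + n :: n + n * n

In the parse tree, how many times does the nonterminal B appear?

[S [S [S [A [B [C [D n]]]]] + [A [B [C [C [D n]] :: [D n]]]]] + [A [B [C [D n]]] * [A [B [C [D n]]]]]]

4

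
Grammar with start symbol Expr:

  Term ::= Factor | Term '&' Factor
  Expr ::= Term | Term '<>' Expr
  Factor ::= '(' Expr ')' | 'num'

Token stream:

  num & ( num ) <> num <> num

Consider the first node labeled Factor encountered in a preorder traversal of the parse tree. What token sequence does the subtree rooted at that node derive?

[Expr [Term [Term [Factor num]] & [Factor ( [Expr [Term [Factor num]]] )]] <> [Expr [Term [Factor num]] <> [Expr [Term [Factor num]]]]]

num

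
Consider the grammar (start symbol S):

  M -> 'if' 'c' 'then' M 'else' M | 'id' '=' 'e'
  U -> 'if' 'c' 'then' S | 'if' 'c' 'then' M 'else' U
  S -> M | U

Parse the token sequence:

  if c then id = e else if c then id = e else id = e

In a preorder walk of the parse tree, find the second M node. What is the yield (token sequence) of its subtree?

id = e

[S [M if c then [M id = e] else [M if c then [M id = e] else [M id = e]]]]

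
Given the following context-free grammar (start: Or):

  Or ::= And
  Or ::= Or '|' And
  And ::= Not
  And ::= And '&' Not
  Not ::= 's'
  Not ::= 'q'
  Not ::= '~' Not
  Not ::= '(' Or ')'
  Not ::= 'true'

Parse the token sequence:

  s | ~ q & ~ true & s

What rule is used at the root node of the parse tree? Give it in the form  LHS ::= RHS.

Or ::= Or '|' And

[Or [Or [And [Not s]]] | [And [And [And [Not ~ [Not q]]] & [Not ~ [Not true]]] & [Not s]]]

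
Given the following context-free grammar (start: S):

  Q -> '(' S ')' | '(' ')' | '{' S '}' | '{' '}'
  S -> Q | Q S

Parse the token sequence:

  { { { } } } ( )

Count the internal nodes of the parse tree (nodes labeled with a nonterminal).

8

[S [Q { [S [Q { [S [Q { }]] }]] }] [S [Q ( )]]]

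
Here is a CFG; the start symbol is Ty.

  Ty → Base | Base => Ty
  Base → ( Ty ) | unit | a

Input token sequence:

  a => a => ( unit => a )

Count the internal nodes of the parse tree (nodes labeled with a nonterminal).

[Ty [Base a] => [Ty [Base a] => [Ty [Base ( [Ty [Base unit] => [Ty [Base a]]] )]]]]

10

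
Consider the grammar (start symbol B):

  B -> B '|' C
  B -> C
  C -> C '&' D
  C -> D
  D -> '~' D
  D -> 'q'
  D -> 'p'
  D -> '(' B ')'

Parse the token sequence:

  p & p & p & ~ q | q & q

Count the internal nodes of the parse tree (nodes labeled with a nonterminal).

15

[B [B [C [C [C [C [D p]] & [D p]] & [D p]] & [D ~ [D q]]]] | [C [C [D q]] & [D q]]]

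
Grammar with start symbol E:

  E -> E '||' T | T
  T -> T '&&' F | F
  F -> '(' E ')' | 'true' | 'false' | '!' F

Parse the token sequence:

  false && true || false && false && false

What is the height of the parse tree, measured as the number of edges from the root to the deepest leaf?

[E [E [T [T [F false]] && [F true]]] || [T [T [T [F false]] && [F false]] && [F false]]]

5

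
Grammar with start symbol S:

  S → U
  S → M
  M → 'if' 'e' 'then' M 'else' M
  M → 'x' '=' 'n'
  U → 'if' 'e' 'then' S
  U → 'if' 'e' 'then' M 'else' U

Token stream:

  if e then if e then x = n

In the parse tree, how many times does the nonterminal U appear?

[S [U if e then [S [U if e then [S [M x = n]]]]]]

2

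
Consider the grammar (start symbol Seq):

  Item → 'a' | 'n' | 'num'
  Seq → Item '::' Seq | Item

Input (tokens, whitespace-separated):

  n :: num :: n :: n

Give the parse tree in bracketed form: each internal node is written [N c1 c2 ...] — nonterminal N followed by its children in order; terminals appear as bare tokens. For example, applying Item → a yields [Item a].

Seq
Item :: Seq
n :: Seq
n :: Item :: Seq
n :: num :: Seq
n :: num :: Item :: Seq
n :: num :: n :: Seq
n :: num :: n :: Item
n :: num :: n :: n

[Seq [Item n] :: [Seq [Item num] :: [Seq [Item n] :: [Seq [Item n]]]]]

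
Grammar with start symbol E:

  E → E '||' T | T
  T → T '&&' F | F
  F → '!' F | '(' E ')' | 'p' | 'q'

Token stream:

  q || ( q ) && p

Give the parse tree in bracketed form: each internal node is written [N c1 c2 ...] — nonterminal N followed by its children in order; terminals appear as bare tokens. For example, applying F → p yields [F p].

E
E || T
T || T
F || T
q || T
q || T && F
q || F && F
q || ( E ) && F
q || ( T ) && F
q || ( F ) && F
q || ( q ) && F
q || ( q ) && p

[E [E [T [F q]]] || [T [T [F ( [E [T [F q]]] )]] && [F p]]]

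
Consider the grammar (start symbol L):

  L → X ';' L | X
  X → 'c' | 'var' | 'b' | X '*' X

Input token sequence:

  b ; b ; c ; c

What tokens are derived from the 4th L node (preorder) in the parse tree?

c

[L [X b] ; [L [X b] ; [L [X c] ; [L [X c]]]]]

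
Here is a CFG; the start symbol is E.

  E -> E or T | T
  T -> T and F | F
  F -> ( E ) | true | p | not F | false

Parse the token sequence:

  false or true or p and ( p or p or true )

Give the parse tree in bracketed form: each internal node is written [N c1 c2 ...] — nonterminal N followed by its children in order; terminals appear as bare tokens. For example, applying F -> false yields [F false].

E
E or T
E or T or T
T or T or T
F or T or T
false or T or T
false or F or T
false or true or T
false or true or T and F
false or true or F and F
false or true or p and F
false or true or p and ( E )
false or true or p and ( E or T )
false or true or p and ( E or T or T )
false or true or p and ( T or T or T )
false or true or p and ( F or T or T )
false or true or p and ( p or T or T )
false or true or p and ( p or F or T )
false or true or p and ( p or p or T )
false or true or p and ( p or p or F )
false or true or p and ( p or p or true )

[E [E [E [T [F false]]] or [T [F true]]] or [T [T [F p]] and [F ( [E [E [E [T [F p]]] or [T [F p]]] or [T [F true]]] )]]]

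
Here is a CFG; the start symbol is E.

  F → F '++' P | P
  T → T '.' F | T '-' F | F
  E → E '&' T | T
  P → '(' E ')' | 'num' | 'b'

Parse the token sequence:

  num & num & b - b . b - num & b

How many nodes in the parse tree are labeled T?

7

[E [E [E [E [T [F [P num]]]] & [T [F [P num]]]] & [T [T [T [T [F [P b]]] - [F [P b]]] . [F [P b]]] - [F [P num]]]] & [T [F [P b]]]]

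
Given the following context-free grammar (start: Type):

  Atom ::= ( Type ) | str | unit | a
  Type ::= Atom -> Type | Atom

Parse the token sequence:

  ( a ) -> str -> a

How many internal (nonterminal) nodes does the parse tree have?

[Type [Atom ( [Type [Atom a]] )] -> [Type [Atom str] -> [Type [Atom a]]]]

8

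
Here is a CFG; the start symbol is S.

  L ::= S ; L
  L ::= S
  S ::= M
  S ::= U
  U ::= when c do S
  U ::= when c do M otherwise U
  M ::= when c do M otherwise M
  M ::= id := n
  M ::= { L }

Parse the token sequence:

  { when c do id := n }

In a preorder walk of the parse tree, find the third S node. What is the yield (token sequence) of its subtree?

id := n

[S [M { [L [S [U when c do [S [M id := n]]]]] }]]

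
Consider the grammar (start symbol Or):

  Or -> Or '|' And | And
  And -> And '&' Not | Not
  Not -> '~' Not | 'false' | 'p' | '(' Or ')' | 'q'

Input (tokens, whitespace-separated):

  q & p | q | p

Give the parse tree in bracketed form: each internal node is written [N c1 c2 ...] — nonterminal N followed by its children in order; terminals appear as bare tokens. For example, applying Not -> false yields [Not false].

Or
Or | And
Or | And | And
And | And | And
And & Not | And | And
Not & Not | And | And
q & Not | And | And
q & p | And | And
q & p | Not | And
q & p | q | And
q & p | q | Not
q & p | q | p

[Or [Or [Or [And [And [Not q]] & [Not p]]] | [And [Not q]]] | [And [Not p]]]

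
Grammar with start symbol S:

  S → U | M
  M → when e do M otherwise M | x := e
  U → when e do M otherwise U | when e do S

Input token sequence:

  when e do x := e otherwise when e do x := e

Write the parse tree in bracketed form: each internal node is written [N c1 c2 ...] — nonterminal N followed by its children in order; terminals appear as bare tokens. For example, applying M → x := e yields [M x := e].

[S [U when e do [M x := e] otherwise [U when e do [S [M x := e]]]]]

S
U
when e do M otherwise U
when e do x := e otherwise U
when e do x := e otherwise when e do S
when e do x := e otherwise when e do M
when e do x := e otherwise when e do x := e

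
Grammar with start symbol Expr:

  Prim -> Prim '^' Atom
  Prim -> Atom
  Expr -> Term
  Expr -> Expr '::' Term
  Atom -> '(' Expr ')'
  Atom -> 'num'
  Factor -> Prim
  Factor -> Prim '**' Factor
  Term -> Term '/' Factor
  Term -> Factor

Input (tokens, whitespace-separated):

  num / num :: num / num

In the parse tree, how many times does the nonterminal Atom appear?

[Expr [Expr [Term [Term [Factor [Prim [Atom num]]]] / [Factor [Prim [Atom num]]]]] :: [Term [Term [Factor [Prim [Atom num]]]] / [Factor [Prim [Atom num]]]]]

4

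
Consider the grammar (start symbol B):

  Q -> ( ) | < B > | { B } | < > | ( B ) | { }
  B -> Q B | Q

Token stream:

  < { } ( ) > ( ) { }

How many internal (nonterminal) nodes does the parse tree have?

10

[B [Q < [B [Q { }] [B [Q ( )]]] >] [B [Q ( )] [B [Q { }]]]]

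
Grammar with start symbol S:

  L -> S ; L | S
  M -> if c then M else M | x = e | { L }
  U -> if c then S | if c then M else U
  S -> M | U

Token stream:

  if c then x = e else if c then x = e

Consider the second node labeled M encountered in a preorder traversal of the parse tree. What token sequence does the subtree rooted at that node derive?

x = e

[S [U if c then [M x = e] else [U if c then [S [M x = e]]]]]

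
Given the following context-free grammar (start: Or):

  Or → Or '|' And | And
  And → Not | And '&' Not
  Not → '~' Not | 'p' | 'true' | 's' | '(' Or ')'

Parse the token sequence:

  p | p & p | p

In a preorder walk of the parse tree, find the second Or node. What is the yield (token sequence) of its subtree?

[Or [Or [Or [And [Not p]]] | [And [And [Not p]] & [Not p]]] | [And [Not p]]]

p | p & p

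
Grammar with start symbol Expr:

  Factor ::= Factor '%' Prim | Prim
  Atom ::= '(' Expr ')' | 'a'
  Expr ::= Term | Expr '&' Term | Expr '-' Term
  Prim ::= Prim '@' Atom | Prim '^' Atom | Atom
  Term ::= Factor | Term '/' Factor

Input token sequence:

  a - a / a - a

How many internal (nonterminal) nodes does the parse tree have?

[Expr [Expr [Expr [Term [Factor [Prim [Atom a]]]]] - [Term [Term [Factor [Prim [Atom a]]]] / [Factor [Prim [Atom a]]]]] - [Term [Factor [Prim [Atom a]]]]]

19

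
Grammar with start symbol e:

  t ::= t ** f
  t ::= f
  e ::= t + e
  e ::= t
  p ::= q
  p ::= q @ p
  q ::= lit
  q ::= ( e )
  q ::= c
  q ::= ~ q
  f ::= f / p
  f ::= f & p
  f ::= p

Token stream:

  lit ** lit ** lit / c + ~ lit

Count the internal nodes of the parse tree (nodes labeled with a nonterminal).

22

[e [t [t [t [f [p [q lit]]]] ** [f [p [q lit]]]] ** [f [f [p [q lit]]] / [p [q c]]]] + [e [t [f [p [q ~ [q lit]]]]]]]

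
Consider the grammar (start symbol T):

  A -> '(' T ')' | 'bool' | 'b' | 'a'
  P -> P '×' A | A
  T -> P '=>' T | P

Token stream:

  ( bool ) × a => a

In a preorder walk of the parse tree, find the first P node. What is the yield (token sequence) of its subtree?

[T [P [P [A ( [T [P [A bool]]] )]] × [A a]] => [T [P [A a]]]]

( bool ) × a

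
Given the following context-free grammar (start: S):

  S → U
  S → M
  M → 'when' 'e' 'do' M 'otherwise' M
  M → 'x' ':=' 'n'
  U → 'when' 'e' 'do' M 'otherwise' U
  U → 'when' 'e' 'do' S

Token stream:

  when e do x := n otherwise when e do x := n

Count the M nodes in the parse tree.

2

[S [U when e do [M x := n] otherwise [U when e do [S [M x := n]]]]]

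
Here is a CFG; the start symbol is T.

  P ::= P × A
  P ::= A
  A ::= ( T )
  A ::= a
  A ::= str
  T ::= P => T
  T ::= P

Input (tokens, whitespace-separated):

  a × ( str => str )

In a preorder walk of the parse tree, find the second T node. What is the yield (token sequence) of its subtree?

[T [P [P [A a]] × [A ( [T [P [A str]] => [T [P [A str]]]] )]]]

str => str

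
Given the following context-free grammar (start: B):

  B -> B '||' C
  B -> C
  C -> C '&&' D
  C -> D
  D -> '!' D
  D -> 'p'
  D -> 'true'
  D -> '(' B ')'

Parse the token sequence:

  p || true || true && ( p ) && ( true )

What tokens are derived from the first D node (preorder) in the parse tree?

p

[B [B [B [C [D p]]] || [C [D true]]] || [C [C [C [D true]] && [D ( [B [C [D p]]] )]] && [D ( [B [C [D true]]] )]]]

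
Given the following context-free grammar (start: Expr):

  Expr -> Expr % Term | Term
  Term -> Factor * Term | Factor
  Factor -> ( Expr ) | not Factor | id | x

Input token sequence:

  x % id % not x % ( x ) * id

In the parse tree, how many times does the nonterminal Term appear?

6

[Expr [Expr [Expr [Expr [Term [Factor x]]] % [Term [Factor id]]] % [Term [Factor not [Factor x]]]] % [Term [Factor ( [Expr [Term [Factor x]]] )] * [Term [Factor id]]]]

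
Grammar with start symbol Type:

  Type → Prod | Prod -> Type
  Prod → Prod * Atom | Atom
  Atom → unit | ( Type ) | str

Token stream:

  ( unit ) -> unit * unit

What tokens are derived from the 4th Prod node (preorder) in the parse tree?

unit

[Type [Prod [Atom ( [Type [Prod [Atom unit]]] )]] -> [Type [Prod [Prod [Atom unit]] * [Atom unit]]]]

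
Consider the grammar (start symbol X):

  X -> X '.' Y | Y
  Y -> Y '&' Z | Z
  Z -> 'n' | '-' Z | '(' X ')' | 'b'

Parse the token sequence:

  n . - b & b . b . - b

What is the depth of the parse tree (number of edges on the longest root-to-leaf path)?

7

[X [X [X [X [Y [Z n]]] . [Y [Y [Z - [Z b]]] & [Z b]]] . [Y [Z b]]] . [Y [Z - [Z b]]]]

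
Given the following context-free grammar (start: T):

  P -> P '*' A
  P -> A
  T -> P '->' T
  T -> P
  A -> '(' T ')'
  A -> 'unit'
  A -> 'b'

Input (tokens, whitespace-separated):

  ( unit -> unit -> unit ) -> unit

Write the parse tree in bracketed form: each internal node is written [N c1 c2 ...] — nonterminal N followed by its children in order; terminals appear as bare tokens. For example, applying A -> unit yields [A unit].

[T [P [A ( [T [P [A unit]] -> [T [P [A unit]] -> [T [P [A unit]]]]] )]] -> [T [P [A unit]]]]

T
P -> T
A -> T
( T ) -> T
( P -> T ) -> T
( A -> T ) -> T
( unit -> T ) -> T
( unit -> P -> T ) -> T
( unit -> A -> T ) -> T
( unit -> unit -> T ) -> T
( unit -> unit -> P ) -> T
( unit -> unit -> A ) -> T
( unit -> unit -> unit ) -> T
( unit -> unit -> unit ) -> P
( unit -> unit -> unit ) -> A
( unit -> unit -> unit ) -> unit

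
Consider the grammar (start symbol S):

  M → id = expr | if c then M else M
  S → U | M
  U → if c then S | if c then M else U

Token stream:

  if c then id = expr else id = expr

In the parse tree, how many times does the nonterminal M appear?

[S [M if c then [M id = expr] else [M id = expr]]]

3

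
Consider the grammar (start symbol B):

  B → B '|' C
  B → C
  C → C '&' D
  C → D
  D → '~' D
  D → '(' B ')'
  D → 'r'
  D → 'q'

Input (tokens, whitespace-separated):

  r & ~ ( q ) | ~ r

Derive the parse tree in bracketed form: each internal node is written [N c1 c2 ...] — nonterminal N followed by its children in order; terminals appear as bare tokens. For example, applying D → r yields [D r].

[B [B [C [C [D r]] & [D ~ [D ( [B [C [D q]]] )]]]] | [C [D ~ [D r]]]]

B
B | C
C | C
C & D | C
D & D | C
r & D | C
r & ~ D | C
r & ~ ( B ) | C
r & ~ ( C ) | C
r & ~ ( D ) | C
r & ~ ( q ) | C
r & ~ ( q ) | D
r & ~ ( q ) | ~ D
r & ~ ( q ) | ~ r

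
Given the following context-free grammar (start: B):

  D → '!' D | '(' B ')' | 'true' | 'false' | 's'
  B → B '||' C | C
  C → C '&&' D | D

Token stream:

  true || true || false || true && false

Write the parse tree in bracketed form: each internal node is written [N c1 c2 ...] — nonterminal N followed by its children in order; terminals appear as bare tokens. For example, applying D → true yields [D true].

B
B || C
B || C || C
B || C || C || C
C || C || C || C
D || C || C || C
true || C || C || C
true || D || C || C
true || true || C || C
true || true || D || C
true || true || false || C
true || true || false || C && D
true || true || false || D && D
true || true || false || true && D
true || true || false || true && false

[B [B [B [B [C [D true]]] || [C [D true]]] || [C [D false]]] || [C [C [D true]] && [D false]]]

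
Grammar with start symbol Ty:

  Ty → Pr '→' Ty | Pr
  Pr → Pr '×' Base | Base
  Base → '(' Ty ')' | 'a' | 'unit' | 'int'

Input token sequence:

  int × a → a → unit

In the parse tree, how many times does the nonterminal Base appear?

[Ty [Pr [Pr [Base int]] × [Base a]] → [Ty [Pr [Base a]] → [Ty [Pr [Base unit]]]]]

4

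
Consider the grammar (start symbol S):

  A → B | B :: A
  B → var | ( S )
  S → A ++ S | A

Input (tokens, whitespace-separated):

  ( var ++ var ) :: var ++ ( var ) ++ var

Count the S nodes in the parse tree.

[S [A [B ( [S [A [B var]] ++ [S [A [B var]]]] )] :: [A [B var]]] ++ [S [A [B ( [S [A [B var]]] )]] ++ [S [A [B var]]]]]

6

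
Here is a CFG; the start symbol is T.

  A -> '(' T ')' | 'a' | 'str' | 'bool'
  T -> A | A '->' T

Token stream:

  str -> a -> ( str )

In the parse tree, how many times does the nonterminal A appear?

4

[T [A str] -> [T [A a] -> [T [A ( [T [A str]] )]]]]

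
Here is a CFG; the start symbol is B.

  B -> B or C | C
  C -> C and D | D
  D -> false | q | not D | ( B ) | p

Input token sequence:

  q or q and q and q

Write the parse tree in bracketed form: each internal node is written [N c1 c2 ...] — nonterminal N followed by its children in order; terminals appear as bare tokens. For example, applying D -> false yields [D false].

[B [B [C [D q]]] or [C [C [C [D q]] and [D q]] and [D q]]]

B
B or C
C or C
D or C
q or C
q or C and D
q or C and D and D
q or D and D and D
q or q and D and D
q or q and q and D
q or q and q and q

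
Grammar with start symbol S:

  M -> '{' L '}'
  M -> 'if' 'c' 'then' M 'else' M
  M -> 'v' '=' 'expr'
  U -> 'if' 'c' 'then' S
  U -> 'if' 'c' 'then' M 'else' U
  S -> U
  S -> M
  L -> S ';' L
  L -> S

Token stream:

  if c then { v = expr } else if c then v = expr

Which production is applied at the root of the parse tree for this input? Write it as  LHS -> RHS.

[S [U if c then [M { [L [S [M v = expr]]] }] else [U if c then [S [M v = expr]]]]]

S -> U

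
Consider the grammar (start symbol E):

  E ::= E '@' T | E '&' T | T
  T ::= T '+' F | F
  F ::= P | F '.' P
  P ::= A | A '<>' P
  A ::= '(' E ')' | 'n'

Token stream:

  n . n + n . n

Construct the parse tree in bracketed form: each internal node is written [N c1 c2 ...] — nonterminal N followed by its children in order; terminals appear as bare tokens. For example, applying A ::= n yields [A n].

[E [T [T [F [F [P [A n]]] . [P [A n]]]] + [F [F [P [A n]]] . [P [A n]]]]]

E
T
T + F
F + F
F . P + F
P . P + F
A . P + F
n . P + F
n . A + F
n . n + F
n . n + F . P
n . n + P . P
n . n + A . P
n . n + n . P
n . n + n . A
n . n + n . n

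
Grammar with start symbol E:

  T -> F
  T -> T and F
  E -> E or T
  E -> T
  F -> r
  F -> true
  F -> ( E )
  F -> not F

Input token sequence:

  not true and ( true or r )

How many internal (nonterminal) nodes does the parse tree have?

12

[E [T [T [F not [F true]]] and [F ( [E [E [T [F true]]] or [T [F r]]] )]]]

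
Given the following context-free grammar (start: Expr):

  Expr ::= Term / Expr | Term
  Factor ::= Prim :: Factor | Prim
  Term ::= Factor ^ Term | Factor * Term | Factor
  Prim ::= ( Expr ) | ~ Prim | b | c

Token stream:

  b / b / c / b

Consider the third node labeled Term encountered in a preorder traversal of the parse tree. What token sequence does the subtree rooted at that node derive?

[Expr [Term [Factor [Prim b]]] / [Expr [Term [Factor [Prim b]]] / [Expr [Term [Factor [Prim c]]] / [Expr [Term [Factor [Prim b]]]]]]]

c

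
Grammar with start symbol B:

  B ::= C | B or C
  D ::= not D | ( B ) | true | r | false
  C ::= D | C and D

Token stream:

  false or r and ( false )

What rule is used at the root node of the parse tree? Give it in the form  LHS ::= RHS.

[B [B [C [D false]]] or [C [C [D r]] and [D ( [B [C [D false]]] )]]]

B ::= B or C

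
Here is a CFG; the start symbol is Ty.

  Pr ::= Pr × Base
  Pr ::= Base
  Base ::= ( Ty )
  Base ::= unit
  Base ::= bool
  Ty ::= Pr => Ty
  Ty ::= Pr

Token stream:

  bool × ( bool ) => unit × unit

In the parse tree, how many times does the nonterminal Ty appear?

[Ty [Pr [Pr [Base bool]] × [Base ( [Ty [Pr [Base bool]]] )]] => [Ty [Pr [Pr [Base unit]] × [Base unit]]]]

3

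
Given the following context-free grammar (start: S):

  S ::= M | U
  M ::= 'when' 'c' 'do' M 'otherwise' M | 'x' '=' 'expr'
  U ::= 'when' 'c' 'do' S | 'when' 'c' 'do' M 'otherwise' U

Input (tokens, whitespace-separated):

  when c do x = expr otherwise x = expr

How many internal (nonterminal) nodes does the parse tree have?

[S [M when c do [M x = expr] otherwise [M x = expr]]]

4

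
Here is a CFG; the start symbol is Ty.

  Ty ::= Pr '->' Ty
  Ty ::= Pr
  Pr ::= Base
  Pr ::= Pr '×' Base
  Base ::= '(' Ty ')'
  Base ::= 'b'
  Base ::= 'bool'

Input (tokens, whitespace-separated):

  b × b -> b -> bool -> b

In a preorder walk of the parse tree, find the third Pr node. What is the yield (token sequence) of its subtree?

[Ty [Pr [Pr [Base b]] × [Base b]] -> [Ty [Pr [Base b]] -> [Ty [Pr [Base bool]] -> [Ty [Pr [Base b]]]]]]

b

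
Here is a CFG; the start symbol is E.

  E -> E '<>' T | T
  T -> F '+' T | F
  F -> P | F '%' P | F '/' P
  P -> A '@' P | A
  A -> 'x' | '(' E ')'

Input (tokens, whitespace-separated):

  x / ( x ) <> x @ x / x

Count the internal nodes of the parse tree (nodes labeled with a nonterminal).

23

[E [E [T [F [F [P [A x]]] / [P [A ( [E [T [F [P [A x]]]]] )]]]]] <> [T [F [F [P [A x] @ [P [A x]]]] / [P [A x]]]]]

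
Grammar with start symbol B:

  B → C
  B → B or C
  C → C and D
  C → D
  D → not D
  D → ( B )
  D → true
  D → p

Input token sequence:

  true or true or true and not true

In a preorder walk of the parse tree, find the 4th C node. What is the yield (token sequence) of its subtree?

[B [B [B [C [D true]]] or [C [D true]]] or [C [C [D true]] and [D not [D true]]]]

true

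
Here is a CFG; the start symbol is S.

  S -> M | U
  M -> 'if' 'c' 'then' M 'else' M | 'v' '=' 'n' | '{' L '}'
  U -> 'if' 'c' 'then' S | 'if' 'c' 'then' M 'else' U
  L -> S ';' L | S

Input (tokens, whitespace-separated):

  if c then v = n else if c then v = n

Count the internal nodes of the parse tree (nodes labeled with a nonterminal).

[S [U if c then [M v = n] else [U if c then [S [M v = n]]]]]

6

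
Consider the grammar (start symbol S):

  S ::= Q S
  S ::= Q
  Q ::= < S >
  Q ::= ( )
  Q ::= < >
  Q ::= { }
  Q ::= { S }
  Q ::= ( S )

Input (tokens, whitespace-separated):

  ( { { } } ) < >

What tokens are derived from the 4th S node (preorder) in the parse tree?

< >

[S [Q ( [S [Q { [S [Q { }]] }]] )] [S [Q < >]]]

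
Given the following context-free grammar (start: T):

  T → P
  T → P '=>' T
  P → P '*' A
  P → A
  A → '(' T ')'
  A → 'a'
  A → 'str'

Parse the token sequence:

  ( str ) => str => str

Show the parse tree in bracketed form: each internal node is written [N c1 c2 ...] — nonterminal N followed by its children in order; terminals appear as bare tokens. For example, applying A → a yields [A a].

T
P => T
A => T
( T ) => T
( P ) => T
( A ) => T
( str ) => T
( str ) => P => T
( str ) => A => T
( str ) => str => T
( str ) => str => P
( str ) => str => A
( str ) => str => str

[T [P [A ( [T [P [A str]]] )]] => [T [P [A str]] => [T [P [A str]]]]]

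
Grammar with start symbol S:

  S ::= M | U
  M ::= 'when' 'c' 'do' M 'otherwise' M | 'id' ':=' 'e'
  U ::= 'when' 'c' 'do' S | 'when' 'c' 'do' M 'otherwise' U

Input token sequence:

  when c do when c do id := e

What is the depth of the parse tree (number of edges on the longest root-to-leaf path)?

[S [U when c do [S [U when c do [S [M id := e]]]]]]

6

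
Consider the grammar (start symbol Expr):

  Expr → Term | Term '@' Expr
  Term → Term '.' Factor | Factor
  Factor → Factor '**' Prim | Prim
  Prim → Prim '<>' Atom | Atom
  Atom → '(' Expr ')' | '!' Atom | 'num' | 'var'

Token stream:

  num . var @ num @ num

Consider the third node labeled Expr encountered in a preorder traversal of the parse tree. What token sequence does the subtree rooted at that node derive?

num

[Expr [Term [Term [Factor [Prim [Atom num]]]] . [Factor [Prim [Atom var]]]] @ [Expr [Term [Factor [Prim [Atom num]]]] @ [Expr [Term [Factor [Prim [Atom num]]]]]]]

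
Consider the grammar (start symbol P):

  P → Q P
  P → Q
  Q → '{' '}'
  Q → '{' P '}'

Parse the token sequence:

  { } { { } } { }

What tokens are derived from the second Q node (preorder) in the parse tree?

{ { } }

[P [Q { }] [P [Q { [P [Q { }]] }] [P [Q { }]]]]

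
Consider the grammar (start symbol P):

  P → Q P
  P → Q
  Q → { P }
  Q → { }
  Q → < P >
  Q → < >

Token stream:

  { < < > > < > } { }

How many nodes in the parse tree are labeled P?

5

[P [Q { [P [Q < [P [Q < >]] >] [P [Q < >]]] }] [P [Q { }]]]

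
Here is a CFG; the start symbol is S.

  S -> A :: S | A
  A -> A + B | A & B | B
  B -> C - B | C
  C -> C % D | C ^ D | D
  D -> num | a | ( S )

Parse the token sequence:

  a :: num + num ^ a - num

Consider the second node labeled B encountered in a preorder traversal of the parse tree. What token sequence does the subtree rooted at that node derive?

num

[S [A [B [C [D a]]]] :: [S [A [A [B [C [D num]]]] + [B [C [C [D num]] ^ [D a]] - [B [C [D num]]]]]]]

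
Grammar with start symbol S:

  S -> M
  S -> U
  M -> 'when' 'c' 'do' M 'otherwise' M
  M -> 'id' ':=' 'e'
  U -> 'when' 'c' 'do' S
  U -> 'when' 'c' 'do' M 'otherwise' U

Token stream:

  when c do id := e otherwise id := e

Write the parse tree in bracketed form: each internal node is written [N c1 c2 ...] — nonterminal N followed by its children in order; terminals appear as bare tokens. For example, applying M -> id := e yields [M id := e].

[S [M when c do [M id := e] otherwise [M id := e]]]

S
M
when c do M otherwise M
when c do id := e otherwise M
when c do id := e otherwise id := e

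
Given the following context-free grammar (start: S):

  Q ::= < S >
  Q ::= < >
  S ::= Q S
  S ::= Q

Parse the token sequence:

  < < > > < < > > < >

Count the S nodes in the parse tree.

5

[S [Q < [S [Q < >]] >] [S [Q < [S [Q < >]] >] [S [Q < >]]]]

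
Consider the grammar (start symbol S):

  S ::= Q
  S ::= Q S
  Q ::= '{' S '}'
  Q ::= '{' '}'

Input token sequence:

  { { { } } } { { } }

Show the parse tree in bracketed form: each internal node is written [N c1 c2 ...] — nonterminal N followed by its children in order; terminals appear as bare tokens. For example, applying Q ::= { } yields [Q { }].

[S [Q { [S [Q { [S [Q { }]] }]] }] [S [Q { [S [Q { }]] }]]]

S
Q S
{ S } S
{ Q } S
{ { S } } S
{ { Q } } S
{ { { } } } S
{ { { } } } Q
{ { { } } } { S }
{ { { } } } { Q }
{ { { } } } { { } }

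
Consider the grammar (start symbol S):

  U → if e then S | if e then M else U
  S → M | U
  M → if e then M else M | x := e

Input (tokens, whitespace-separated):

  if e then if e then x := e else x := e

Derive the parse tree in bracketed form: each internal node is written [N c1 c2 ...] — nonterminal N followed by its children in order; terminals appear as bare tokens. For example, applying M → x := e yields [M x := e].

S
U
if e then S
if e then M
if e then if e then M else M
if e then if e then x := e else M
if e then if e then x := e else x := e

[S [U if e then [S [M if e then [M x := e] else [M x := e]]]]]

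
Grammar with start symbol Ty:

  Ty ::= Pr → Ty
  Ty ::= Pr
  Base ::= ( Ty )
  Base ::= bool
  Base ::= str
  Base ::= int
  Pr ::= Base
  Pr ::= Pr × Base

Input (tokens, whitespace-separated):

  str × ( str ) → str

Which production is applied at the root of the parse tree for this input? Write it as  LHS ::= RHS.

[Ty [Pr [Pr [Base str]] × [Base ( [Ty [Pr [Base str]]] )]] → [Ty [Pr [Base str]]]]

Ty ::= Pr → Ty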